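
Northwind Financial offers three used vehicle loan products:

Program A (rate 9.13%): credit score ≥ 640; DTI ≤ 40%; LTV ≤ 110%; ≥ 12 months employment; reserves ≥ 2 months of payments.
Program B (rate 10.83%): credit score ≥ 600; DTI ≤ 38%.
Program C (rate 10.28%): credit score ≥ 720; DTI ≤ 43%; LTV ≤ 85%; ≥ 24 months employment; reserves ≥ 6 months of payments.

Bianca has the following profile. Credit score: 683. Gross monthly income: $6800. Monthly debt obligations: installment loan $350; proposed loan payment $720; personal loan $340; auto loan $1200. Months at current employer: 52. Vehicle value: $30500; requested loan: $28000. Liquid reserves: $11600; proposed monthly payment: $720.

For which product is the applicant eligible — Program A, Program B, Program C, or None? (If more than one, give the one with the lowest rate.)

Total debts = (350 + 720 + 340 + 1,200) = 2,610; DTI = 2,610/6,800 = 38.4%.
LTV = 28,000/30,500 = 91.8%.
Reserves = 11,600/720 = 16.1 months.
Program A: score 683 ≥ 640; DTI 38.4% ≤ 40%; LTV 91.8% ≤ 110%; employment 52 ≥ 12 mo; reserves 16.1 ≥ 2 mo → qualifies.
Program B: score 683 ≥ 600; DTI 38.4% > 38% → does not qualify.
Program C: score 683 < 720; DTI 38.4% ≤ 43%; LTV 91.8% > 85%; employment 52 ≥ 24 mo; reserves 16.1 ≥ 6 mo → does not qualify.

Program A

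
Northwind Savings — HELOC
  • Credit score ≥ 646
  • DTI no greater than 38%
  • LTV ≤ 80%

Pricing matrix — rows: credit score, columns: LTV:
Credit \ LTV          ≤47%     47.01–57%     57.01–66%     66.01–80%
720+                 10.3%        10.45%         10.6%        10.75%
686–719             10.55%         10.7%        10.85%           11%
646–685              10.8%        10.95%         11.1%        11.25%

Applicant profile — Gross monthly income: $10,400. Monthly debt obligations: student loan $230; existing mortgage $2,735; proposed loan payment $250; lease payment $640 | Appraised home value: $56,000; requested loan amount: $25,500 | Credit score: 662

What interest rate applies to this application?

Credit score 662 ≥ 646; Total monthly debts = (230 + 2,735 + 250 + 640) = 3,855. Debt-to-income = 3,855/10,400 = 37.1% — meets 38% limit
Loan-to-value = 25,500/56,000 = 45.5% — pass (80% max)
Credit 662 → row 646–685; LTV 45.5% → column ≤47%. Grid cell → 10.8%.

10.8%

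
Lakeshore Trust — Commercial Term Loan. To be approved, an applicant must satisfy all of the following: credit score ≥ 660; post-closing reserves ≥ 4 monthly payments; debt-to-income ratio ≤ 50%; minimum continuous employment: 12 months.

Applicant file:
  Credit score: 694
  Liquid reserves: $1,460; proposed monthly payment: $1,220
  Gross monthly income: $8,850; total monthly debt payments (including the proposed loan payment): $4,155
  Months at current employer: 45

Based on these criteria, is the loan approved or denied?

Credit score 694 ≥ 660 (meets)
Liquid reserves cover 1,460/1,220 = 1.2 months — < 4 required
DTI = 4,155/8,850 = 46.9% ≤ 50%
Employment 45 ≥ 12 months
Fails on reserves.

Denied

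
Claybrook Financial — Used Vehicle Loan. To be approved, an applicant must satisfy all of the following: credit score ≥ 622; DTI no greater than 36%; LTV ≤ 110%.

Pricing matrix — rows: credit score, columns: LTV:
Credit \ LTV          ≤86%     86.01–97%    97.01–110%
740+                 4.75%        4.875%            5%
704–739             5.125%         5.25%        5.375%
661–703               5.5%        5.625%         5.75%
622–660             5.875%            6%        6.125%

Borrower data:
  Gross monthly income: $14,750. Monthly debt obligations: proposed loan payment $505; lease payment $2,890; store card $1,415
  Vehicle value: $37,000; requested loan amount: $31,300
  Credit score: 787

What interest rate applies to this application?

Credit score 787 ≥ 622; Total monthly debts = (505 + 2,890 + 1,415) = 4,810. DTI: 4,810 ÷ 14,750 = 32.6%, within the 36% cap
LTV: 31,300 ÷ 37,000 = 84.6%, within 110% cap
Row: 787 falls in 740+. Column: 84.6% falls in ≤86%. Rate = 4.75%.

4.75%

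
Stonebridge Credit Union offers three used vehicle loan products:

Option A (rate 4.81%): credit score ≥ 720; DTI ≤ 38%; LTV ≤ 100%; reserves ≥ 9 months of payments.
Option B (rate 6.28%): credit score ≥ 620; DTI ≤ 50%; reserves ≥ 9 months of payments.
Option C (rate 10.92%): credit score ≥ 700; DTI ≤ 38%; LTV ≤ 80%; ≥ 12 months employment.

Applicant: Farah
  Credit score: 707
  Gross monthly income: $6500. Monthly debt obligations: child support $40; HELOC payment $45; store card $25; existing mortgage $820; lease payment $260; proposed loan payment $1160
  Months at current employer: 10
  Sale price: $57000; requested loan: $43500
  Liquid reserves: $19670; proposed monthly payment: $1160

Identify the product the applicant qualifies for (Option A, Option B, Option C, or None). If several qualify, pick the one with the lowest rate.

Option B

Total debts = (40 + 45 + 25 + 820 + 260 + 1,160) = 2,350; DTI = 2,350/6,500 = 36.2%.
LTV = 43,500/57,000 = 76.3%.
Reserves = 19,670/1,160 = 17.0 months.
Option A: score 707 < 720; DTI 36.2% ≤ 38%; LTV 76.3% ≤ 100%; reserves 17.0 ≥ 9 mo → does not qualify.
Option B: score 707 ≥ 620; DTI 36.2% ≤ 50%; reserves 17.0 ≥ 9 mo → qualifies.
Option C: score 707 ≥ 700; DTI 36.2% ≤ 38%; LTV 76.3% ≤ 80%; employment 10 < 12 mo → does not qualify.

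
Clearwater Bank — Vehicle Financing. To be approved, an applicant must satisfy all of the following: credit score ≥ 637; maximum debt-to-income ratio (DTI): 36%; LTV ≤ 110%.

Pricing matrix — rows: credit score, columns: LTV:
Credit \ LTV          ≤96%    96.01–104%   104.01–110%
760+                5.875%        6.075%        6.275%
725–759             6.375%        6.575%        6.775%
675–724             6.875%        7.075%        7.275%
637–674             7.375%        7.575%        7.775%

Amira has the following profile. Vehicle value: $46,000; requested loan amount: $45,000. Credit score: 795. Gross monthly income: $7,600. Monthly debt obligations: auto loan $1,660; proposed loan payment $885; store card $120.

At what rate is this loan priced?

Credit score 795 ≥ 637; Total monthly debts = (1,660 + 885 + 120) = 2,665. DTI = 2,665/7,600 = 35.1% ≤ 36%
LTV = 45,000/46,000 = 97.8% ≤ 110%
Credit 795 → row 760+; LTV 97.8% → column 96.01–104%. Grid cell → 6.075%.

6.075%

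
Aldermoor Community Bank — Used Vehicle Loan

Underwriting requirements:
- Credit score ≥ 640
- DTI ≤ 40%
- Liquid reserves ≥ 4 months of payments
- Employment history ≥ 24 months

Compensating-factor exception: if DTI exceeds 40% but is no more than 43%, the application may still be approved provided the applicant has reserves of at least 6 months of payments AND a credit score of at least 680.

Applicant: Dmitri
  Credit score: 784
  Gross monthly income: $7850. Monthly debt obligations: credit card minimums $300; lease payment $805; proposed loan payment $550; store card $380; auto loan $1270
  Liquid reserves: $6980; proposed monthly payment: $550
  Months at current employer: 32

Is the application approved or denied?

Credit score 784 ≥ 640 (meets base)
Total debts = (300 + 805 + 550 + 380 + 1,270) = 3,305. DTI = 3,305/7,850 = 42.1% > 40% — standard DTI limit exceeded.
Reserves: 6,980 ÷ 550 = 12.7 months (meets 4-month minimum)
Employment 32 ≥ 24 months
42.1% falls in the override range (40%–43%), so the compensating-factor test applies.
Reserves 12.7 ≥ 6 months; credit score 784 ≥ 680.
Both compensating conditions met → exception applies.

Approved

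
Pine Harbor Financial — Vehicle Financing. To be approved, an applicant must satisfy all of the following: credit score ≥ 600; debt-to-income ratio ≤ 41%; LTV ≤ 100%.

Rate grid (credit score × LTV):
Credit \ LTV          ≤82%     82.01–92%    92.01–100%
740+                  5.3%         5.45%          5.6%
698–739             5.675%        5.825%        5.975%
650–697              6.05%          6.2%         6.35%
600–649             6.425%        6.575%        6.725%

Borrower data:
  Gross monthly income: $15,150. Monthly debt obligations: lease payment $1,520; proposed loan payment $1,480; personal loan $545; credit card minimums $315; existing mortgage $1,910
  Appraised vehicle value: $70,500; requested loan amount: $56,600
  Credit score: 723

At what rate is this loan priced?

5.675%

Credit score 723 ≥ 600; Total monthly debts = (1,520 + 1,480 + 545 + 315 + 1,910) = 5,770. Debt-to-income = 5,770/15,150 = 38.1% — meets 41% limit
LTV = 56,600/70,500 = 80.3% ≤ 100%
Row: 723 falls in 698–739. Column: 80.3% falls in ≤82%. Rate = 5.675%.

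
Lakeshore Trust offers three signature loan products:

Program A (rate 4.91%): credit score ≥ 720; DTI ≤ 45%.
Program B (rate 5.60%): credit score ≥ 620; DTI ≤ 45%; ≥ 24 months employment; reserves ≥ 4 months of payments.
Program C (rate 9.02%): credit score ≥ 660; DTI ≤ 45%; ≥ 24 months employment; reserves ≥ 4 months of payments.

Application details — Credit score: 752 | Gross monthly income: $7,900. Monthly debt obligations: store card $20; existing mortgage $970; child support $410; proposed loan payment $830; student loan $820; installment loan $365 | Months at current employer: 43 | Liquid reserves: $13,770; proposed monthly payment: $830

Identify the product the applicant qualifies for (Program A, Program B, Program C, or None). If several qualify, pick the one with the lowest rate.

Program A

Total debts = (20 + 970 + 410 + 830 + 820 + 365) = 3,415; DTI = 3,415/7,900 = 43.2%.
Reserves = 13,770/830 = 16.6 months.
Program A: score 752 ≥ 720; DTI 43.2% ≤ 45% → qualifies.
Program B: score 752 ≥ 620; DTI 43.2% ≤ 45%; employment 43 ≥ 24 mo; reserves 16.6 ≥ 4 mo → qualifies.
Program C: score 752 ≥ 660; DTI 43.2% ≤ 45%; employment 43 ≥ 24 mo; reserves 16.6 ≥ 4 mo → qualifies.
Qualifying: Program A, Program B, Program C. Lowest rate is 4.91% → Program A.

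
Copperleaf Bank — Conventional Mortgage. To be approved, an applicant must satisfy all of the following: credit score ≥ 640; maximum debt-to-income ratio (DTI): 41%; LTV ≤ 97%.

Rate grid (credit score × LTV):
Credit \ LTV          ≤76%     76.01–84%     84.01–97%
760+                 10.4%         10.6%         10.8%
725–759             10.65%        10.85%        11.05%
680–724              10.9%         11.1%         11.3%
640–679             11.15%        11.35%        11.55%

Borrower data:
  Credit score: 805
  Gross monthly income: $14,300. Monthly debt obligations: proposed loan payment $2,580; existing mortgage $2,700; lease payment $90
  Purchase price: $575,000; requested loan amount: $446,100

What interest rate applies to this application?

10.6%

Credit score 805 ≥ 640; Total monthly debts = (2,580 + 2,700 + 90) = 5,370. DTI = 5,370/14,300 = 37.6% ≤ 41%
LTV = 446,100/575,000 = 77.6% ≤ 97%
Credit 805 → row 760+; LTV 77.6% → column 76.01–84%. Grid cell → 10.6%.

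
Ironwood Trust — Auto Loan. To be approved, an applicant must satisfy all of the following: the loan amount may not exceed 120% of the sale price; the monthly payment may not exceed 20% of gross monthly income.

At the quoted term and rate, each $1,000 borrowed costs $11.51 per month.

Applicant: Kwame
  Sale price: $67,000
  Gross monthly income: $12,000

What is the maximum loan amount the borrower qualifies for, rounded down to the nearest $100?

$80,400

Payment cap: 20% × $12,000 = $2,400/month.
At $11.51 per $1,000, that supports 2,400/11.51 × 1,000 ≈ $208,514 → $208,500.
LTV cap: 120% × $67,000 = $80,400 → $80,400.
Binding constraint: loan-to-value.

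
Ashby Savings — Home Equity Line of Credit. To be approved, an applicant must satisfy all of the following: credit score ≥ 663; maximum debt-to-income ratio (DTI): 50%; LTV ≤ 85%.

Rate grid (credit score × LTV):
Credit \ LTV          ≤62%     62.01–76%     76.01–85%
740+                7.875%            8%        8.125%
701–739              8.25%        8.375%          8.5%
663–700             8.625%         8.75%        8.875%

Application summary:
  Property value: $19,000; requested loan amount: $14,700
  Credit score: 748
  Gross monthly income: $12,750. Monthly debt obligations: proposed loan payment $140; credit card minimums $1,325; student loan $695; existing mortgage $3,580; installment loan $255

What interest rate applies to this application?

8.125%

Credit score 748 ≥ 663; Total monthly debts = (140 + 1,325 + 695 + 3,580 + 255) = 5,995. DTI: 5,995 ÷ 12,750 = 47%, within the 50% cap
LTV = 14,700/19,000 = 77.4% ≤ 85%
Credit 748 → row 740+; LTV 77.4% → column 76.01–85%. Grid cell → 8.125%.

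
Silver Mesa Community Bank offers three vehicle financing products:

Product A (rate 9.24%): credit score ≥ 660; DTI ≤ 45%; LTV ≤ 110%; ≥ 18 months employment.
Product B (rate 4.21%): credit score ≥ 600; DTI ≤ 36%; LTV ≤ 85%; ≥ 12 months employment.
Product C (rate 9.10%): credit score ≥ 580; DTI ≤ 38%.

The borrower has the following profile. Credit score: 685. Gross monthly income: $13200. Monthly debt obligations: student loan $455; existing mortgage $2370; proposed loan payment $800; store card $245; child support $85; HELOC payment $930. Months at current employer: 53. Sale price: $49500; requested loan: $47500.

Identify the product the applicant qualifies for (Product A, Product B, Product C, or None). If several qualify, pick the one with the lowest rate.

Total debts = (455 + 2,370 + 800 + 245 + 85 + 930) = 4,885; DTI = 4,885/13,200 = 37%.
LTV = 47,500/49,500 = 96%.
Product A: score 685 ≥ 660; DTI 37% ≤ 45%; LTV 96% ≤ 110%; employment 53 ≥ 18 mo → qualifies.
Product B: score 685 ≥ 600; DTI 37% > 36%; LTV 96% > 85%; employment 53 ≥ 12 mo → does not qualify.
Product C: score 685 ≥ 580; DTI 37% ≤ 38% → qualifies.
Qualifying: Product A, Product C. Lowest rate is 9.10% → Product C.

Product C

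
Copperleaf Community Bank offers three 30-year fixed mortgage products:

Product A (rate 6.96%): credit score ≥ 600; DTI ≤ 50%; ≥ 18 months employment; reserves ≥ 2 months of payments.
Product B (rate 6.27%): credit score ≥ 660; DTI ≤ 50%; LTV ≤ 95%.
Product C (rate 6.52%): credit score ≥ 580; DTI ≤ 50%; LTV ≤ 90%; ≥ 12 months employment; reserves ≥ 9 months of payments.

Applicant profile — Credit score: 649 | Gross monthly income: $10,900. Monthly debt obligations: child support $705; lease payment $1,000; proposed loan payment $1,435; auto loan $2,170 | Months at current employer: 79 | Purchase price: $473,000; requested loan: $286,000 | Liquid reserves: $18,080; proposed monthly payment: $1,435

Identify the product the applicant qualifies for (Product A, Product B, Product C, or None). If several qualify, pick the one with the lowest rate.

Total debts = (705 + 1,000 + 1,435 + 2,170) = 5,310; DTI = 5,310/10,900 = 48.7%.
LTV = 286,000/473,000 = 60.5%.
Reserves = 18,080/1,435 = 12.6 months.
Product A: score 649 ≥ 600; DTI 48.7% ≤ 50%; employment 79 ≥ 18 mo; reserves 12.6 ≥ 2 mo → qualifies.
Product B: score 649 < 660; DTI 48.7% ≤ 50%; LTV 60.5% ≤ 95% → does not qualify.
Product C: score 649 ≥ 580; DTI 48.7% ≤ 50%; LTV 60.5% ≤ 90%; employment 79 ≥ 12 mo; reserves 12.6 ≥ 9 mo → qualifies.
Qualifying: Product A, Product C. Lowest rate is 6.52% → Product C.

Product C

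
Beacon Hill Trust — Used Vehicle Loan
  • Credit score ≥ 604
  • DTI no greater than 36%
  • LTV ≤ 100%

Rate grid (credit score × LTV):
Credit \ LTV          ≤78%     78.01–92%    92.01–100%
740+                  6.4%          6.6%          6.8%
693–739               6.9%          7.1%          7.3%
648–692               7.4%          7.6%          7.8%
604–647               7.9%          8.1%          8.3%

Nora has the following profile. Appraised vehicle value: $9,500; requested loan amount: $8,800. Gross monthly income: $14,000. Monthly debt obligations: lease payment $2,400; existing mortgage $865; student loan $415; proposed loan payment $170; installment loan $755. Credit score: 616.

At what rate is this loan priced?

8.3%

Credit score 616 ≥ 604; Total monthly debts = (2,400 + 865 + 415 + 170 + 755) = 4,605. DTI: 4,605 ÷ 14,000 = 32.9%, within the 36% cap
LTV: 8,800 ÷ 9,500 = 92.6%, within 100% cap
Score 616 is in the 604–647 band; LTV 92.6% is in the 92.01–100% band → 8.3%.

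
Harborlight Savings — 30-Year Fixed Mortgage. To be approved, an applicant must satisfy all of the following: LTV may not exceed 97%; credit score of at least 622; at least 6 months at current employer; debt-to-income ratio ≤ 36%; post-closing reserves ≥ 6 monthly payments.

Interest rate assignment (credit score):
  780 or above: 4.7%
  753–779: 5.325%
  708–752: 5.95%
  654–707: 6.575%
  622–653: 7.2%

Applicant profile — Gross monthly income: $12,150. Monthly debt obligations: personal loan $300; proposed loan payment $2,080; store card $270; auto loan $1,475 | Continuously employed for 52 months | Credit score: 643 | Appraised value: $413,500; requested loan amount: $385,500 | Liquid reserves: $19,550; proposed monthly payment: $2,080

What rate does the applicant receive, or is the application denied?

Credit score 643 ≥ 622 (meets minimum)
Employment 52 ≥ 6 months
Loan-to-value = 385,500/413,500 = 93.2% — pass (97% max)
Liquid reserves cover 19,550/2,080 = 9.4 months — ≥ 6 required
Total monthly debts = (300 + 2,080 + 270 + 1,475) = 4,125. Debt-to-income = 4,125/12,150 = 34% — meets 36% limit
All requirements met. Score 643 falls in the 622–653 tier → 7.2%.

Approved at 7.2%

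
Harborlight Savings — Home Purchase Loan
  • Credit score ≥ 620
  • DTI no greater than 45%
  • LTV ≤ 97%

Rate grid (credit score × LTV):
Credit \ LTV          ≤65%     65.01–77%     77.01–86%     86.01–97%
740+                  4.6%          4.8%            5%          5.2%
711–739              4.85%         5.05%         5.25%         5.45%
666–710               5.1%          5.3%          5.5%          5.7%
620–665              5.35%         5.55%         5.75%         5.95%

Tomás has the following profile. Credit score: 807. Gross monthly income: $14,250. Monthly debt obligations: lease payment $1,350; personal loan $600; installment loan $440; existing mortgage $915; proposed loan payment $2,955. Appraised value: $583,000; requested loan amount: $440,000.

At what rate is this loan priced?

Credit score 807 ≥ 620; Total monthly debts = (1,350 + 600 + 440 + 915 + 2,955) = 6,260. DTI: 6,260 ÷ 14,250 = 43.9%, within the 45% cap
LTV: 440,000 ÷ 583,000 = 75.5%, within 97% cap
Row: 807 falls in 740+. Column: 75.5% falls in 65.01–77%. Rate = 4.8%.

4.8%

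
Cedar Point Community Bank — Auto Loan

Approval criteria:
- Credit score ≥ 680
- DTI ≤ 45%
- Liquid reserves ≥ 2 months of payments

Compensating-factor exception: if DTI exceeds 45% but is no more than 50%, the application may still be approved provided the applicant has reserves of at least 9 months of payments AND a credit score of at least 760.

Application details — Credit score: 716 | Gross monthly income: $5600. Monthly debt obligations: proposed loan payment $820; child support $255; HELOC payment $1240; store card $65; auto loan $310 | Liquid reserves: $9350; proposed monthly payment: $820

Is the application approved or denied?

Credit score 716 ≥ 680 (meets base)
Total debts = (820 + 255 + 1,240 + 65 + 310) = 2,690. DTI: 2,690 ÷ 5,600 = 48%, over the 45% base limit.
Reserves = 9,350/820 = 11.4 months ≥ 2
DTI 48% is within the 45%–50% exception band; checking compensating factors.
Override check — reserves: 11.4 mo (ok); score: 716 (below 760).
Compensating-factor requirement not fully met.

Denied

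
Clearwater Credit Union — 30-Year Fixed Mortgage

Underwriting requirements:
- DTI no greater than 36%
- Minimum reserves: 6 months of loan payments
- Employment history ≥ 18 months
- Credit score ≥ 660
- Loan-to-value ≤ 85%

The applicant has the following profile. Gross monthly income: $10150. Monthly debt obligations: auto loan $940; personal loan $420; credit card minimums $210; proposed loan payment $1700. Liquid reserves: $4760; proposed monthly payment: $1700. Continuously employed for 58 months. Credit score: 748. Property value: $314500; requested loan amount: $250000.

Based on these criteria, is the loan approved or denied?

Total monthly debts = (940 + 420 + 210 + 1,700) = 3,270. Debt-to-income = 3,270/10,150 = 32.2% — meets 36% limit
Reserves: 4,760 ÷ 1,700 = 2.8 months (below 6-month minimum)
Employment 58 ≥ 18 months
Credit score 748 ≥ 660 (meets)
LTV = 250,000/314,500 = 79.5% ≤ 85%
Fails on reserves.

Denied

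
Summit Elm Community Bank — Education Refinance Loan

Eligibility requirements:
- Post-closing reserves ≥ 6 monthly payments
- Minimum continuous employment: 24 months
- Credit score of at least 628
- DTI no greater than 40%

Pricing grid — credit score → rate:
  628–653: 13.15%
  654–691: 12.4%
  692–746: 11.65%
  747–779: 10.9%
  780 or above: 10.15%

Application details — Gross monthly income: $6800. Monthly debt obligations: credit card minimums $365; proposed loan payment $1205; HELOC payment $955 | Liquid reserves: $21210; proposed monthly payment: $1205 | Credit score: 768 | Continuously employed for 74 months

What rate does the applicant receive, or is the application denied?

Credit score 768 ≥ 628 (meets minimum)
Employment 74 ≥ 24 months
Liquid reserves cover 21,210/1,205 = 17.6 months — ≥ 6 required
Total monthly debts = (365 + 1,205 + 955) = 2,525. DTI: 2,525 ÷ 6,800 = 37.1%, within the 40% cap
All requirements met. Score 768 falls in the 747–779 tier → 10.9%.

Approved at 10.9%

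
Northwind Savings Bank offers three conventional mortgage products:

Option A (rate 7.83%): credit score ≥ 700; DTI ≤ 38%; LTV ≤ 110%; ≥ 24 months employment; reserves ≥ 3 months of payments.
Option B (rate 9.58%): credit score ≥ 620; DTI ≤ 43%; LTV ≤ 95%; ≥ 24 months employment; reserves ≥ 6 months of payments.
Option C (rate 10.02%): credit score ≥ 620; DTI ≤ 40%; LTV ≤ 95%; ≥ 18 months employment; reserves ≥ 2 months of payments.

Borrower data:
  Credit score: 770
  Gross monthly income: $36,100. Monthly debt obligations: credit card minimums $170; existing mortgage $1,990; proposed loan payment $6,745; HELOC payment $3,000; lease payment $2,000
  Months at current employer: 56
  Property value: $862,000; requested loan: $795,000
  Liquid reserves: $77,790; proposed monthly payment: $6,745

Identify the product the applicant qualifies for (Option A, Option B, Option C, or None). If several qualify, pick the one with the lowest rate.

Option B

Total debts = (170 + 1,990 + 6,745 + 3,000 + 2,000) = 13,905; DTI = 13,905/36,100 = 38.5%.
LTV = 795,000/862,000 = 92.2%.
Reserves = 77,790/6,745 = 11.5 months.
Option A: score 770 ≥ 700; DTI 38.5% > 38%; LTV 92.2% ≤ 110%; employment 56 ≥ 24 mo; reserves 11.5 ≥ 3 mo → does not qualify.
Option B: score 770 ≥ 620; DTI 38.5% ≤ 43%; LTV 92.2% ≤ 95%; employment 56 ≥ 24 mo; reserves 11.5 ≥ 6 mo → qualifies.
Option C: score 770 ≥ 620; DTI 38.5% ≤ 40%; LTV 92.2% ≤ 95%; employment 56 ≥ 18 mo; reserves 11.5 ≥ 2 mo → qualifies.
Qualifying: Option B, Option C. Lowest rate is 9.58% → Option B.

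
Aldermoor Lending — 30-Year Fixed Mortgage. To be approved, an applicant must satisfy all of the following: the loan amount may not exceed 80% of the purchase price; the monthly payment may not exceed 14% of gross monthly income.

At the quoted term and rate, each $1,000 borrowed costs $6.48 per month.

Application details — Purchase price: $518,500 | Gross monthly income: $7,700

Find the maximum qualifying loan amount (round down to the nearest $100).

Payment cap: 14% × $7,700 = $1,078/month.
At $6.48 per $1,000, that supports 1,078/6.48 × 1,000 ≈ $166,358 → $166,300.
LTV cap: 80% × $518,500 = $414,800 → $414,800.
Binding constraint: payment-to-income.

$166,300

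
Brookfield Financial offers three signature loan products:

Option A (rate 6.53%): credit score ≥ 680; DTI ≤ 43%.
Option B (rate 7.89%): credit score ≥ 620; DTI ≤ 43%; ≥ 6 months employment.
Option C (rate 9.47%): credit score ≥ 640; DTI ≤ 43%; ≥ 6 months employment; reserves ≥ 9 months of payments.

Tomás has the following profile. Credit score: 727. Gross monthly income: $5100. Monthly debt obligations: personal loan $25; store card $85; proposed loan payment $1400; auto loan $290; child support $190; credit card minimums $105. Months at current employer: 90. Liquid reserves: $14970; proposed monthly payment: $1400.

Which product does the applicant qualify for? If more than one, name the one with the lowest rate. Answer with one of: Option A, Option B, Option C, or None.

Total debts = (25 + 85 + 1,400 + 290 + 190 + 105) = 2,095; DTI = 2,095/5,100 = 41.1%.
Reserves = 14,970/1,400 = 10.7 months.
Option A: score 727 ≥ 680; DTI 41.1% ≤ 43% → qualifies.
Option B: score 727 ≥ 620; DTI 41.1% ≤ 43%; employment 90 ≥ 6 mo → qualifies.
Option C: score 727 ≥ 640; DTI 41.1% ≤ 43%; employment 90 ≥ 6 mo; reserves 10.7 ≥ 9 mo → qualifies.
Qualifying: Option A, Option B, Option C. Lowest rate is 6.53% → Option A.

Option A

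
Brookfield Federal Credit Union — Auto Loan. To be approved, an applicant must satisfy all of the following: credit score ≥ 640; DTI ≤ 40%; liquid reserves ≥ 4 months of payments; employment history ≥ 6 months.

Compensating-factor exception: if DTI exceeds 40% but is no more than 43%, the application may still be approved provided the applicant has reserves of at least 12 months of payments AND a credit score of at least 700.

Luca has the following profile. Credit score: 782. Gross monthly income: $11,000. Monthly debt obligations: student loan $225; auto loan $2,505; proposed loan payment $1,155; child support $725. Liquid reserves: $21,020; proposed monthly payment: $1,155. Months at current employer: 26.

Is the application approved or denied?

Approved

Credit score 782 ≥ 640 (meets base)
Total debts = (225 + 2,505 + 1,155 + 725) = 4,610. DTI = 4,610/11,000 = 41.9% > 40% — standard DTI limit exceeded.
Reserves: 21,020 ÷ 1,155 = 18.2 months (meets 4-month minimum)
Employment 26 ≥ 6 months
DTI 41.9% is within the 40%–43% exception band; checking compensating factors.
Override check — reserves: 18.2 mo (ok); score: 782 (ok).
Both compensating conditions met → exception applies.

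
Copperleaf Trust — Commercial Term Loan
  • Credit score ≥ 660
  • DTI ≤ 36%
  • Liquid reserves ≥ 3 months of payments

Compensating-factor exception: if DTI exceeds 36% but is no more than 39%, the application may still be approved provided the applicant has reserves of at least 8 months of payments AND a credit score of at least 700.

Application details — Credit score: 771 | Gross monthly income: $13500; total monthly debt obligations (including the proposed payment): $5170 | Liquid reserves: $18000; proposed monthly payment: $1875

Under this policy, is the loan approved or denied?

Credit score 771 ≥ 660 (meets base)
DTI: 5,170 ÷ 13,500 = 38.3%, over the 36% base limit.
Reserves: 18,000 ÷ 1,875 = 9.6 months (meets 3-month minimum)
DTI 38.3% is within the 36%–39% exception band; checking compensating factors.
Override check — reserves: 9.6 mo (ok); score: 771 (ok).
Both override conditions satisfied; DTI exception granted.

Approved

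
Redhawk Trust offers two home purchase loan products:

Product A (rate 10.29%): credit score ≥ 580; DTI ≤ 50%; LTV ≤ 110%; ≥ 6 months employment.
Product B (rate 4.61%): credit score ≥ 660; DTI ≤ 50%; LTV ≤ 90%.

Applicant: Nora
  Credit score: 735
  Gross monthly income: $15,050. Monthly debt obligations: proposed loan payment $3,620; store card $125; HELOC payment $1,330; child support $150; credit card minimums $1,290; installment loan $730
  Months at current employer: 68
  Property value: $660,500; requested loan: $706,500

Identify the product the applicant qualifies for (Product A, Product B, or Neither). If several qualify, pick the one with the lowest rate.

Total debts = (3,620 + 125 + 1,330 + 150 + 1,290 + 730) = 7,245; DTI = 7,245/15,050 = 48.1%.
LTV = 706,500/660,500 = 107%.
Product A: score 735 ≥ 580; DTI 48.1% ≤ 50%; LTV 107% ≤ 110%; employment 68 ≥ 6 mo → qualifies.
Product B: score 735 ≥ 660; DTI 48.1% ≤ 50%; LTV 107% > 90% → does not qualify.

Product A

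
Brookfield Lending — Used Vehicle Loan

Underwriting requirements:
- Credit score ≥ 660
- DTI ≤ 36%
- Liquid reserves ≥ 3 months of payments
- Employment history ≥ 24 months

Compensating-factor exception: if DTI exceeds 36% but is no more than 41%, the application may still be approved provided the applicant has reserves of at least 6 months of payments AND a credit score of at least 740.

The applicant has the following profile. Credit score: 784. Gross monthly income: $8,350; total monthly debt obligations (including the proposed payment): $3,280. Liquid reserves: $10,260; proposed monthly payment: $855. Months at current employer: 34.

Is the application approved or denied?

Approved

Credit score 784 ≥ 660 (meets base)
DTI: 3,280 ÷ 8,350 = 39.3%, over the 36% base limit.
Liquid reserves cover 10,260/855 = 12.0 months — ≥ 3 required
Employment 34 ≥ 24 months
39.3% falls in the override range (36%–41%), so the compensating-factor test applies.
Reserves 12.0 ≥ 6 months; credit score 784 ≥ 740.
Both compensating conditions met → exception applies.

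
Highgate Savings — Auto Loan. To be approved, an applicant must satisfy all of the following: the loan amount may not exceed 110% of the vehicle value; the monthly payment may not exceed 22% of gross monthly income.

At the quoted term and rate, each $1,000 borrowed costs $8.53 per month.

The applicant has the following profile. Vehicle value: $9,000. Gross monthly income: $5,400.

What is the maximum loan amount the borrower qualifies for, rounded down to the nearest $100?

$9,900

Payment cap: 22% × $5,400 = $1,188/month.
At $8.53 per $1,000, that supports 1,188/8.53 × 1,000 ≈ $139,273 → $139,200.
LTV cap: 110% × $9,000 = $9,900 → $9,900.
Binding constraint: loan-to-value.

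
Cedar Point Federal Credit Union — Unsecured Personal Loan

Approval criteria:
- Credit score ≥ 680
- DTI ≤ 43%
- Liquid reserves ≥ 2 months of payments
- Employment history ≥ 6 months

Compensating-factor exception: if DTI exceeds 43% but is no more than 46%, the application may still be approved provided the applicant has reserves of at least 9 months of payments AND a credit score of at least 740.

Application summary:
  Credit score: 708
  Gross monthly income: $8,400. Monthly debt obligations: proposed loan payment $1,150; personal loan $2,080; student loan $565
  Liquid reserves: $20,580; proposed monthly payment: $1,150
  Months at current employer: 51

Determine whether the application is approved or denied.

Credit score 708 ≥ 680 (meets base)
Total debts = (1,150 + 2,080 + 565) = 3,795. DTI = 3,795/8,400 = 45.2% > 43% — standard DTI limit exceeded.
Liquid reserves cover 20,580/1,150 = 17.9 months — ≥ 2 required
Employment 51 ≥ 6 months
45.2% falls in the override range (43%–46%), so the compensating-factor test applies.
Override check — reserves: 17.9 mo (ok); score: 708 (below 740).
Compensating-factor requirement not fully met.

Denied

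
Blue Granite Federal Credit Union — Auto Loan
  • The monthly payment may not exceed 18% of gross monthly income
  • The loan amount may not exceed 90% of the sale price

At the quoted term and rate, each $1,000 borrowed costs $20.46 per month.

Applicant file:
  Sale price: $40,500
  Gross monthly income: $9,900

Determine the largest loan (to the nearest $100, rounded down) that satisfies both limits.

$36,400

Payment cap: 18% × $9,900 = $1,782/month.
At $20.46 per $1,000, that supports 1,782/20.46 × 1,000 ≈ $87,096 → $87,000.
LTV cap: 90% × $40,500 = $36,450 → $36,400.
Binding constraint: loan-to-value.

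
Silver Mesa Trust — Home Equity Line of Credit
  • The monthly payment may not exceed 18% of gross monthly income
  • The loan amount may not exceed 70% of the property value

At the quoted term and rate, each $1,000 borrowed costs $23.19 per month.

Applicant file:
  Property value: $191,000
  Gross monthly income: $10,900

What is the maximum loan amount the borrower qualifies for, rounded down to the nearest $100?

Payment cap: 18% × $10,900 = $1,962/month.
At $23.19 per $1,000, that supports 1,962/23.19 × 1,000 ≈ $84,605 → $84,600.
LTV cap: 70% × $191,000 = $133,700 → $133,700.
Binding constraint: payment-to-income.

$84,600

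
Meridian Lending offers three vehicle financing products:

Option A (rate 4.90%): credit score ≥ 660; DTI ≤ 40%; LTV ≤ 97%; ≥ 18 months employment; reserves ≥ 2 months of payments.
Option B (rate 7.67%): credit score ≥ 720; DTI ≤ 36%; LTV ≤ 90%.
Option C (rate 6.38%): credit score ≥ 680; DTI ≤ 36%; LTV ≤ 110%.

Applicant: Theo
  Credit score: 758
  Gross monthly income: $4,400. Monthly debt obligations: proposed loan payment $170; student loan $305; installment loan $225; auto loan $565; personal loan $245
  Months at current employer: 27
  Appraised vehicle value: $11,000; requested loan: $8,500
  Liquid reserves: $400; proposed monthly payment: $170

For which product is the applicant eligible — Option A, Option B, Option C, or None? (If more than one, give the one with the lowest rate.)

Total debts = (170 + 305 + 225 + 565 + 245) = 1,510; DTI = 1,510/4,400 = 34.3%.
LTV = 8,500/11,000 = 77.3%.
Reserves = 400/170 = 2.4 months.
Option A: score 758 ≥ 660; DTI 34.3% ≤ 40%; LTV 77.3% ≤ 97%; employment 27 ≥ 18 mo; reserves 2.4 ≥ 2 mo → qualifies.
Option B: score 758 ≥ 720; DTI 34.3% ≤ 36%; LTV 77.3% ≤ 90% → qualifies.
Option C: score 758 ≥ 680; DTI 34.3% ≤ 36%; LTV 77.3% ≤ 110% → qualifies.
Qualifying: Option A, Option B, Option C. Lowest rate is 4.90% → Option A.

Option A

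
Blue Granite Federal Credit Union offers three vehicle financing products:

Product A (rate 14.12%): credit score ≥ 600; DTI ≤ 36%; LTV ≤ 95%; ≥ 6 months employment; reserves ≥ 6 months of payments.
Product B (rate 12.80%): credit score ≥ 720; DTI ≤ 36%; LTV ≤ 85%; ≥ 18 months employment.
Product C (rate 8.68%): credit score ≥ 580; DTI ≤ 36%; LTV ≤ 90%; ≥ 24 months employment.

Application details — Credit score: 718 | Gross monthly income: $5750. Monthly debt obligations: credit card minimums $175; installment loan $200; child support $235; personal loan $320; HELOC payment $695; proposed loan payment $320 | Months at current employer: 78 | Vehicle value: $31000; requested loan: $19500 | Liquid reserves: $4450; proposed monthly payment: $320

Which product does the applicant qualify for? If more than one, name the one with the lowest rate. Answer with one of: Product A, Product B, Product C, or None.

Total debts = (175 + 200 + 235 + 320 + 695 + 320) = 1,945; DTI = 1,945/5,750 = 33.8%.
LTV = 19,500/31,000 = 62.9%.
Reserves = 4,450/320 = 13.9 months.
Product A: score 718 ≥ 600; DTI 33.8% ≤ 36%; LTV 62.9% ≤ 95%; employment 78 ≥ 6 mo; reserves 13.9 ≥ 6 mo → qualifies.
Product B: score 718 < 720; DTI 33.8% ≤ 36%; LTV 62.9% ≤ 85%; employment 78 ≥ 18 mo → does not qualify.
Product C: score 718 ≥ 580; DTI 33.8% ≤ 36%; LTV 62.9% ≤ 90%; employment 78 ≥ 24 mo → qualifies.
Qualifying: Product A, Product C. Lowest rate is 8.68% → Product C.

Product C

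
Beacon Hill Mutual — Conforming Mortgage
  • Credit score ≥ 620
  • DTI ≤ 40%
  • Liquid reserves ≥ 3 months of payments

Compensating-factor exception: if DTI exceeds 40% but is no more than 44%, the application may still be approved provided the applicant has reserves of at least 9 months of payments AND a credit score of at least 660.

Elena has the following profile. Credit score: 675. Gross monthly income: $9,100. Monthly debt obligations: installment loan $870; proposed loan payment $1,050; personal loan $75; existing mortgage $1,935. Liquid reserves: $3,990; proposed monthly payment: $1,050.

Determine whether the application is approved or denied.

Credit score 675 ≥ 620 (meets base)
Total debts = (870 + 1,050 + 75 + 1,935) = 3,930. DTI: 3,930 ÷ 9,100 = 43.2%, over the 40% base limit.
Liquid reserves cover 3,990/1,050 = 3.8 months — ≥ 3 required
DTI 43.2% is within the 40%–44% exception band; checking compensating factors.
Reserves 3.8 < 9 months; credit score 675 ≥ 660.
Compensating-factor requirement not fully met.

Denied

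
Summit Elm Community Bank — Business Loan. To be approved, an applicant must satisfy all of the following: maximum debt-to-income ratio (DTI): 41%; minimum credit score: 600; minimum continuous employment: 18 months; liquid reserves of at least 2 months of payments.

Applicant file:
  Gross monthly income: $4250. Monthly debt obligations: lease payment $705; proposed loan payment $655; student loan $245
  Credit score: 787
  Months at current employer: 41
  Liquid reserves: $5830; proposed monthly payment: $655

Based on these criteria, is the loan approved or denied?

Approved

Total monthly debts = (705 + 655 + 245) = 1,605. DTI = 1,605/4,250 = 37.8% ≤ 41%
Credit score 787 ≥ 600 (meets)
Employment 41 ≥ 18 months
Reserves: 5,830 ÷ 655 = 8.9 months (meets 2-month minimum)
All criteria satisfied.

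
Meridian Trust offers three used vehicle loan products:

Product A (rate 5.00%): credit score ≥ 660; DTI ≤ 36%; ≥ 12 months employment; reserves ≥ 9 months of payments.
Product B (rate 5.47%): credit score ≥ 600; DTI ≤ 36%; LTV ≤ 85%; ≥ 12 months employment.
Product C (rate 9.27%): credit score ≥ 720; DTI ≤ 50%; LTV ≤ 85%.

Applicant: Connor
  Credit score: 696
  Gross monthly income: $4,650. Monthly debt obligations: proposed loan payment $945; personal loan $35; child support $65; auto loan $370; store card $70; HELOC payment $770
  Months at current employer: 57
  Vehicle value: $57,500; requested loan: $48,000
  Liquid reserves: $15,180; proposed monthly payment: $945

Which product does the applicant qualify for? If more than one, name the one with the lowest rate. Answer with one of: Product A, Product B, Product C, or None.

Total debts = (945 + 35 + 65 + 370 + 70 + 770) = 2,255; DTI = 2,255/4,650 = 48.5%.
LTV = 48,000/57,500 = 83.5%.
Reserves = 15,180/945 = 16.1 months.
Product A: score 696 ≥ 660; DTI 48.5% > 36%; employment 57 ≥ 12 mo; reserves 16.1 ≥ 9 mo → does not qualify.
Product B: score 696 ≥ 600; DTI 48.5% > 36%; LTV 83.5% ≤ 85%; employment 57 ≥ 12 mo → does not qualify.
Product C: score 696 < 720; DTI 48.5% ≤ 50%; LTV 83.5% ≤ 85% → does not qualify.

None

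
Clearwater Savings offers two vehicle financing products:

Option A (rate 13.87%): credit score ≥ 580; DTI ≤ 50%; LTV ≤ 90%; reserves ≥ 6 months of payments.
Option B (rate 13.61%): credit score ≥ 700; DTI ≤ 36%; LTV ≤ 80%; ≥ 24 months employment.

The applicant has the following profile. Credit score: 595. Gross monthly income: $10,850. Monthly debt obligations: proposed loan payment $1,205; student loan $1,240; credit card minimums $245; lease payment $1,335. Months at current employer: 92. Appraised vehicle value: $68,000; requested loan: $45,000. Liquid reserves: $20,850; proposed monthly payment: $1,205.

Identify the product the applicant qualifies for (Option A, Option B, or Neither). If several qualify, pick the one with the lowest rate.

Option A

Total debts = (1,205 + 1,240 + 245 + 1,335) = 4,025; DTI = 4,025/10,850 = 37.1%.
LTV = 45,000/68,000 = 66.2%.
Reserves = 20,850/1,205 = 17.3 months.
Option A: score 595 ≥ 580; DTI 37.1% ≤ 50%; LTV 66.2% ≤ 90%; reserves 17.3 ≥ 6 mo → qualifies.
Option B: score 595 < 700; DTI 37.1% > 36%; LTV 66.2% ≤ 80%; employment 92 ≥ 24 mo → does not qualify.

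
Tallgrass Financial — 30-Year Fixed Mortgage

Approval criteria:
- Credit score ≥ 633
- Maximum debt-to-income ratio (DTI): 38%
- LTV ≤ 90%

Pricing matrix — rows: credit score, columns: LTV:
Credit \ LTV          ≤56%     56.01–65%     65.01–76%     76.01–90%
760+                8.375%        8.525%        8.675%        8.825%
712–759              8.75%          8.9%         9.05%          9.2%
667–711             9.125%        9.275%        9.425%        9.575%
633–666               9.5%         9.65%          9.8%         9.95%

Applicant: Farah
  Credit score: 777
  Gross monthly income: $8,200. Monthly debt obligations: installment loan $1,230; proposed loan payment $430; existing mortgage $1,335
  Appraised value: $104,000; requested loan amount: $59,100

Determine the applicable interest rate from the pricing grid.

Credit score 777 ≥ 633; Total monthly debts = (1,230 + 430 + 1,335) = 2,995. DTI: 2,995 ÷ 8,200 = 36.5%, within the 38% cap
LTV = 59,100/104,000 = 56.8% ≤ 90%
Credit 777 → row 760+; LTV 56.8% → column 56.01–65%. Grid cell → 8.525%.

8.525%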